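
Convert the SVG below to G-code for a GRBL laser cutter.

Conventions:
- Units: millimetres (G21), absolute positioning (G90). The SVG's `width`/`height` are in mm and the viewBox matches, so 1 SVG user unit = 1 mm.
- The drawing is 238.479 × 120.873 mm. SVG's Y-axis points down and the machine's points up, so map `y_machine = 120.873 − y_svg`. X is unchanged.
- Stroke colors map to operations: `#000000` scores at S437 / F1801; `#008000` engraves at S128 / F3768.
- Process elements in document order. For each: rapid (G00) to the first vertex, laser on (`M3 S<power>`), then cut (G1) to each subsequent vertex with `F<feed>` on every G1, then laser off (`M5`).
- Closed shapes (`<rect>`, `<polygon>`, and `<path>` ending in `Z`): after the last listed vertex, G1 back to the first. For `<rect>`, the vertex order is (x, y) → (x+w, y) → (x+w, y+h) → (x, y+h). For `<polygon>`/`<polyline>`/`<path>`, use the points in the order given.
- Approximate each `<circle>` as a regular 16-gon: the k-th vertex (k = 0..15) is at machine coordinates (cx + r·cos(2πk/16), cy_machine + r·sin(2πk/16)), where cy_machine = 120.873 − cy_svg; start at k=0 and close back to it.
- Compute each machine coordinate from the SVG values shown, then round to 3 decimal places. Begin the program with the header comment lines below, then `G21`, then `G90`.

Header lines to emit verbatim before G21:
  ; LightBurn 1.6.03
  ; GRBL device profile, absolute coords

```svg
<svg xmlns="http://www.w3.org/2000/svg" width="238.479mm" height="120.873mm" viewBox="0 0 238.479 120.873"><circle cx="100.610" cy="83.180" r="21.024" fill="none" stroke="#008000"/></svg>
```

; LightBurn 1.6.03
; GRBL device profile, absolute coords
G21
G90
G00 X121.634 Y37.693
M3 S128
G1 X120.034 Y45.739 F3768
G1 X115.476 Y52.559 F3768
G1 X108.656 Y57.117 F3768
G1 X100.610 Y58.717 F3768
G1 X92.564 Y57.117 F3768
G1 X85.744 Y52.559 F3768
G1 X81.186 Y45.739 F3768
G1 X79.586 Y37.693 F3768
G1 X81.186 Y29.647 F3768
G1 X85.744 Y22.827 F3768
G1 X92.564 Y18.269 F3768
G1 X100.610 Y16.669 F3768
G1 X108.656 Y18.269 F3768
G1 X115.476 Y22.827 F3768
G1 X120.034 Y29.647 F3768
G1 X121.634 Y37.693 F3768
M5

1 u = 1 mm; y_m = 120.873 − y.

[1] `<circle>` circle, #008000→engrave S128 F3768: (121.634,37.693) → (120.034,45.739) → (115.476,52.559) → (108.656,57.117) → (100.610,58.717) → (92.564,57.117) → (85.744,52.559) → (81.186,45.739) → (79.586,37.693) → (81.186,29.647) → (85.744,22.827) → (92.564,18.269) → (100.610,16.669) → (108.656,18.269) → (115.476,22.827) → (120.034,29.647) → (121.634,37.693) (closed)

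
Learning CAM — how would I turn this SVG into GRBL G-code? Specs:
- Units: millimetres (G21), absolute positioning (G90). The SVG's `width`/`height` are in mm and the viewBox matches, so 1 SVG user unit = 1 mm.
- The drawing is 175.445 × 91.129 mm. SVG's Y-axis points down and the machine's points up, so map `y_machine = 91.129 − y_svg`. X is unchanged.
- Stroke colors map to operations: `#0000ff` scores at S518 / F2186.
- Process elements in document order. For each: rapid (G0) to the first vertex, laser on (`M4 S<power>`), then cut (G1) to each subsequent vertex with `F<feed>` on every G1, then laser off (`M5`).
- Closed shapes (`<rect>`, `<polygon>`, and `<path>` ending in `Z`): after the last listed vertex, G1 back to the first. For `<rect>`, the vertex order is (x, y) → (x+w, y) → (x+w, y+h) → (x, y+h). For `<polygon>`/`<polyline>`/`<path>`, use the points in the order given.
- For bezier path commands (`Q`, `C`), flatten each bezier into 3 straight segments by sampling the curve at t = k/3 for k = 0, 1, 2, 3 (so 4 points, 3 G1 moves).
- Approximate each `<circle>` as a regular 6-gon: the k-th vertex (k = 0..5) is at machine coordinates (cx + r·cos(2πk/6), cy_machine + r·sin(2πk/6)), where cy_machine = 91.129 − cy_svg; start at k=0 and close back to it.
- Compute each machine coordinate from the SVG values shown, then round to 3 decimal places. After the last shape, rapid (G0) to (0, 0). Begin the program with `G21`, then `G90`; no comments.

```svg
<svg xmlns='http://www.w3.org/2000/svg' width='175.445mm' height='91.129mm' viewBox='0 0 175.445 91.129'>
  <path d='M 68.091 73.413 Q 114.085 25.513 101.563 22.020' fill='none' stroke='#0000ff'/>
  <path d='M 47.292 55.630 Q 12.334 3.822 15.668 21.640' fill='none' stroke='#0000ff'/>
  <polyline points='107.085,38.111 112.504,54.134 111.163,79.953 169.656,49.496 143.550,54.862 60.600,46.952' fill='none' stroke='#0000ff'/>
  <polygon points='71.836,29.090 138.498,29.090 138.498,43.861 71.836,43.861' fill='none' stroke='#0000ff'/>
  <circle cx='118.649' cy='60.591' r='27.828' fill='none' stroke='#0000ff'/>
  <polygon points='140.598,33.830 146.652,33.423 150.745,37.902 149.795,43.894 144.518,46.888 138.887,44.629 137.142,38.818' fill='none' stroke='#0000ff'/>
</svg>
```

Since the viewBox matches the mm dimensions, user units are millimetres directly. The only transform is the Y-flip y_m = 91.129 − y_svg.

Shape 1 is a quadratic bezier drawn with `<path>`. Its stroke #0000ff means score at S518, F2186. After flipping Y the toolpath is (68.091,17.716) → (92.252,44.715) → (103.409,61.846) → (101.563,69.109).

Shape 2 is a quadratic bezier drawn with `<path>`. Its stroke #0000ff means score at S518, F2186. After flipping Y the toolpath is (47.292,35.499) → (28.241,62.301) → (17.700,73.631) → (15.668,69.489).

Shape 3 is a open polyline drawn with `<polyline>`. Its stroke #0000ff means score at S518, F2186. After flipping Y the toolpath is (107.085,53.018) → (112.504,36.995) → (111.163,11.176) → (169.656,41.633) → (143.550,36.267) → (60.600,44.177).

Shape 4 is a rectangle drawn with `<polygon>`. Its stroke #0000ff means score at S518, F2186. After flipping Y the toolpath is (71.836,62.039) → (138.498,62.039) → (138.498,47.268) → (71.836,47.268) → (71.836,62.039), returning to the start.

Shape 5 is a circle drawn with `<circle>`. Its stroke #0000ff means score at S518, F2186. After flipping Y the toolpath is (146.477,30.538) → (132.563,54.638) → (104.735,54.638) → (90.821,30.538) → (104.735,6.438) → (132.563,6.438) → (146.477,30.538), returning to the start.

Shape 6 is a regular polygon drawn with `<polygon>`. Its stroke #0000ff means score at S518, F2186. After flipping Y the toolpath is (140.598,57.299) → (146.652,57.706) → (150.745,53.227) → (149.795,47.235) → (144.518,44.241) → (138.887,46.500) → (137.142,52.311) → (140.598,57.299), returning to the start.

G21
G90
G0 X68.091 Y17.716
M4 S518
G1 X92.252 Y44.715 F2186
G1 X103.409 Y61.846 F2186
G1 X101.563 Y69.109 F2186
M5
G0 X47.292 Y35.499
M4 S518
G1 X28.241 Y62.301 F2186
G1 X17.700 Y73.631 F2186
G1 X15.668 Y69.489 F2186
M5
G0 X107.085 Y53.018
M4 S518
G1 X112.504 Y36.995 F2186
G1 X111.163 Y11.176 F2186
G1 X169.656 Y41.633 F2186
G1 X143.550 Y36.267 F2186
G1 X60.600 Y44.177 F2186
M5
G0 X71.836 Y62.039
M4 S518
G1 X138.498 Y62.039 F2186
G1 X138.498 Y47.268 F2186
G1 X71.836 Y47.268 F2186
G1 X71.836 Y62.039 F2186
M5
G0 X146.477 Y30.538
M4 S518
G1 X132.563 Y54.638 F2186
G1 X104.735 Y54.638 F2186
G1 X90.821 Y30.538 F2186
G1 X104.735 Y6.438 F2186
G1 X132.563 Y6.438 F2186
G1 X146.477 Y30.538 F2186
M5
G0 X140.598 Y57.299
M4 S518
G1 X146.652 Y57.706 F2186
G1 X150.745 Y53.227 F2186
G1 X149.795 Y47.235 F2186
G1 X144.518 Y44.241 F2186
G1 X138.887 Y46.500 F2186
G1 X137.142 Y52.311 F2186
G1 X140.598 Y57.299 F2186
M5
G0 X0.000 Y0.000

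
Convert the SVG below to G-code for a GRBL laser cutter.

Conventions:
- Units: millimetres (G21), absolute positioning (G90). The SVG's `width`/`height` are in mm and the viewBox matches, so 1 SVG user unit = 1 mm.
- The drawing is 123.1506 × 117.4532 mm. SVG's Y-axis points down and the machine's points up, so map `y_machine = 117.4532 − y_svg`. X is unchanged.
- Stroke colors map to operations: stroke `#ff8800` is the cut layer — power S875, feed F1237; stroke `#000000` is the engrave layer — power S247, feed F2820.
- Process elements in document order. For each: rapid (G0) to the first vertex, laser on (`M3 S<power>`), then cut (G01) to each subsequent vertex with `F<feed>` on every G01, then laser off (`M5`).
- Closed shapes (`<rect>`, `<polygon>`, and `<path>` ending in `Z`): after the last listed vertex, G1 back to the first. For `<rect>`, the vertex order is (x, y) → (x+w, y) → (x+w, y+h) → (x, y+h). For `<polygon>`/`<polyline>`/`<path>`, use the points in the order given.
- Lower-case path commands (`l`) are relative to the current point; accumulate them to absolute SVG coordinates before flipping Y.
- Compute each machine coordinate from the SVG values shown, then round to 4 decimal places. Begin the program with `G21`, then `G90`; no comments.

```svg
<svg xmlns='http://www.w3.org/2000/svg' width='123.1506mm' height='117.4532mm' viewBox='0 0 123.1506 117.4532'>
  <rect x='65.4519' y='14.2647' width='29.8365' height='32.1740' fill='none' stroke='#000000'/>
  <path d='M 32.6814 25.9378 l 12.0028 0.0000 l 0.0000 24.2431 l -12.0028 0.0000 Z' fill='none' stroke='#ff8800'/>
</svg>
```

1 u = 1 mm; y_m = 117.4532 − y.

[1] `<rect>` rectangle, #000000→engrave S247 F2820: (65.4519,103.1885) → (95.2884,103.1885) → (95.2884,71.0145) → (65.4519,71.0145) → (65.4519,103.1885) (closed)

[2] `<path>` rectangle, #ff8800→cut S875 F1237: (32.6814,91.5154) → (44.6842,91.5154) → (44.6842,67.2723) → (32.6814,67.2723) → (32.6814,91.5154) (closed)

G21
G90
G0 X65.4519 Y103.1885
M3 S247
G01 X95.2884 Y103.1885 F2820
G01 X95.2884 Y71.0145 F2820
G01 X65.4519 Y71.0145 F2820
G01 X65.4519 Y103.1885 F2820
M5
G0 X32.6814 Y91.5154
M3 S875
G01 X44.6842 Y91.5154 F1237
G01 X44.6842 Y67.2723 F1237
G01 X32.6814 Y67.2723 F1237
G01 X32.6814 Y91.5154 F1237
M5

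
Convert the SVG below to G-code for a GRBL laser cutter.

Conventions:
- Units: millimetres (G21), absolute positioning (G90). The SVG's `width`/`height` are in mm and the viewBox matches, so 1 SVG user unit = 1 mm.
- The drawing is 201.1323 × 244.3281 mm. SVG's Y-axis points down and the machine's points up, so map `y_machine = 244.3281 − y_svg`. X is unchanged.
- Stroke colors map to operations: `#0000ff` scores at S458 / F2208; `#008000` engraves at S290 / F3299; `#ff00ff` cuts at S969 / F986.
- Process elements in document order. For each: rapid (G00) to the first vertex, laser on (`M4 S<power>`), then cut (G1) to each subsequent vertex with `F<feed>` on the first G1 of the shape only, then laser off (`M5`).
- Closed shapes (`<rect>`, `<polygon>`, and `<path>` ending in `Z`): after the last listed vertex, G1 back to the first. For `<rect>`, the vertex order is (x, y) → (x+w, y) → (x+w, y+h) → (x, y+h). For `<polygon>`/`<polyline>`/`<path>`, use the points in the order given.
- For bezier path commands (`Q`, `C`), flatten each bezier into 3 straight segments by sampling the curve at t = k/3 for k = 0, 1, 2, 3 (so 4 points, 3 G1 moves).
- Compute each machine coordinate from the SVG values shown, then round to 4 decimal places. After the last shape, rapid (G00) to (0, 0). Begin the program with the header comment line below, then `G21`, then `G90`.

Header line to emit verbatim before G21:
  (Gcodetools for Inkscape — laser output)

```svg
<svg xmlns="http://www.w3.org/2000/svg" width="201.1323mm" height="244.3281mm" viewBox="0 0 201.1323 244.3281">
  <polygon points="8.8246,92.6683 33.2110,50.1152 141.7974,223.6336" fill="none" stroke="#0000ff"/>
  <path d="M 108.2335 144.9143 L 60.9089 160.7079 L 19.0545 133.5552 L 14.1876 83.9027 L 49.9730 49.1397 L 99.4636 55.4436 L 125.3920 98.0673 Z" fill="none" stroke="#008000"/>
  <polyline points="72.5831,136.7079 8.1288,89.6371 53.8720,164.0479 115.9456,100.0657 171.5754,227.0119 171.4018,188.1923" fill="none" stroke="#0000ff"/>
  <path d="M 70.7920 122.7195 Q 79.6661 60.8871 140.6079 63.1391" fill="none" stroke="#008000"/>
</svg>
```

(Gcodetools for Inkscape — laser output)
G21
G90
G00 X8.8246 Y151.6598
M4 S458
G1 X33.2110 Y194.2129 F2208
G1 X141.7974 Y20.6945
G1 X8.8246 Y151.6598
M5
G00 X108.2335 Y99.4138
M4 S290
G1 X60.9089 Y83.6202 F3299
G1 X19.0545 Y110.7729
G1 X14.1876 Y160.4254
G1 X49.9730 Y195.1884
G1 X99.4636 Y188.8845
G1 X125.3920 Y146.2608
G1 X108.2335 Y99.4138
M5
G00 X72.5831 Y107.6202
M4 S458
G1 X8.1288 Y154.6910 F2208
G1 X53.8720 Y80.2802
G1 X115.9456 Y144.2624
G1 X171.5754 Y17.3162
G1 X171.4018 Y56.1358
M5
G00 X70.7920 Y121.6086
M4 S290
G1 X82.4934 Y155.7097 F3299
G1 X105.7653 Y175.5698
G1 X140.6079 Y181.1890
M5
G00 X0.0000 Y0.0000

Since the viewBox matches the mm dimensions, user units are millimetres directly. The only transform is the Y-flip y_m = 244.3281 − y_svg.

Shape 1 is a closed polygon drawn with `<polygon>`. Its stroke #0000ff means score at S458, F2208. After flipping Y the toolpath is (8.8246,151.6598) → (33.2110,194.2129) → (141.7974,20.6945) → (8.8246,151.6598), returning to the start.

Shape 2 is a regular polygon drawn with `<path>`. Its stroke #008000 means engrave at S290, F3299. After flipping Y the toolpath is (108.2335,99.4138) → (60.9089,83.6202) → (19.0545,110.7729) → (14.1876,160.4254) → (49.9730,195.1884) → (99.4636,188.8845) → (125.3920,146.2608) → (108.2335,99.4138), returning to the start.

Shape 3 is a open polyline drawn with `<polyline>`. Its stroke #0000ff means score at S458, F2208. After flipping Y the toolpath is (72.5831,107.6202) → (8.1288,154.6910) → (53.8720,80.2802) → (115.9456,144.2624) → (171.5754,17.3162) → (171.4018,56.1358).

Shape 4 is a quadratic bezier drawn with `<path>`. Its stroke #008000 means engrave at S290, F3299. After flipping Y the toolpath is (70.7920,121.6086) → (82.4934,155.7097) → (105.7653,175.5698) → (140.6079,181.1890).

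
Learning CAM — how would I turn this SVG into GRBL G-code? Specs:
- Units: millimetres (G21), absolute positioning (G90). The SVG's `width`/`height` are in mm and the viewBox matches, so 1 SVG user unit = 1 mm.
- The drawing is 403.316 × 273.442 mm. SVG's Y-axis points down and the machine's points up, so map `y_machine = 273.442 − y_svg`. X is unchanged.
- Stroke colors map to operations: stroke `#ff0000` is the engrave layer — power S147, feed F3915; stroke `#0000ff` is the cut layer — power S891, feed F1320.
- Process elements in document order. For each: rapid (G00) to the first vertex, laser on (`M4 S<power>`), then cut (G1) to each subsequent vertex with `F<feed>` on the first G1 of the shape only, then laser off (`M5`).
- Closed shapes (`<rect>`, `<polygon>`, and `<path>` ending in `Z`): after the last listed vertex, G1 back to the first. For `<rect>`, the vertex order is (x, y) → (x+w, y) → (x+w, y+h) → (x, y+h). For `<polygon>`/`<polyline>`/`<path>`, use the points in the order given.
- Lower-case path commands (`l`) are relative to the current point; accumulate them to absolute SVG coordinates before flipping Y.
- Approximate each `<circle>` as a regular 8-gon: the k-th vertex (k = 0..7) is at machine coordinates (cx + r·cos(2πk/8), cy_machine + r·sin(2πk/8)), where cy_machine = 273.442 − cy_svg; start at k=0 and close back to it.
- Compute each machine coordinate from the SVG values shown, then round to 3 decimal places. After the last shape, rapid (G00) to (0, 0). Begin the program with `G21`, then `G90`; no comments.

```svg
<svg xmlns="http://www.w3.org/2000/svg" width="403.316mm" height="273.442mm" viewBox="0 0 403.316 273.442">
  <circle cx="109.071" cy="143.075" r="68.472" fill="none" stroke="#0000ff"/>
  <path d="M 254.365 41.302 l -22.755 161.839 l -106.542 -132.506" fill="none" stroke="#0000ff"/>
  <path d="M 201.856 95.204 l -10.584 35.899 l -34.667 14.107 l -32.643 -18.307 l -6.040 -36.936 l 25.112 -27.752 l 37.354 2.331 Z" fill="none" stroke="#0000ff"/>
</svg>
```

Since the viewBox matches the mm dimensions, user units are millimetres directly. The only transform is the Y-flip y_m = 273.442 − y_svg.

Shape 1 is a circle drawn with `<circle>`. Its stroke #0000ff means cut at S891, F1320. After flipping Y the toolpath is (177.543,130.367) → (157.488,178.784) → (109.071,198.839) → (60.654,178.784) → (40.599,130.367) → (60.654,81.950) → (109.071,61.895) → (157.488,81.950) → (177.543,130.367), returning to the start.

Shape 2 is a open polyline drawn with `<path>`. Its stroke #0000ff means cut at S891, F1320. After flipping Y the toolpath is (254.365,232.140) → (231.610,70.301) → (125.068,202.807).

Shape 3 is a regular polygon drawn with `<path>`. Its stroke #0000ff means cut at S891, F1320. After flipping Y the toolpath is (201.856,178.238) → (191.272,142.339) → (156.605,128.232) → (123.962,146.539) → (117.922,183.475) → (143.034,211.227) → (180.388,208.896) → (201.856,178.238), returning to the start.

G21
G90
G00 X177.543 Y130.367
M4 S891
G1 X157.488 Y178.784 F1320
G1 X109.071 Y198.839
G1 X60.654 Y178.784
G1 X40.599 Y130.367
G1 X60.654 Y81.950
G1 X109.071 Y61.895
G1 X157.488 Y81.950
G1 X177.543 Y130.367
M5
G00 X254.365 Y232.140
M4 S891
G1 X231.610 Y70.301 F1320
G1 X125.068 Y202.807
M5
G00 X201.856 Y178.238
M4 S891
G1 X191.272 Y142.339 F1320
G1 X156.605 Y128.232
G1 X123.962 Y146.539
G1 X117.922 Y183.475
G1 X143.034 Y211.227
G1 X180.388 Y208.896
G1 X201.856 Y178.238
M5
G00 X0.000 Y0.000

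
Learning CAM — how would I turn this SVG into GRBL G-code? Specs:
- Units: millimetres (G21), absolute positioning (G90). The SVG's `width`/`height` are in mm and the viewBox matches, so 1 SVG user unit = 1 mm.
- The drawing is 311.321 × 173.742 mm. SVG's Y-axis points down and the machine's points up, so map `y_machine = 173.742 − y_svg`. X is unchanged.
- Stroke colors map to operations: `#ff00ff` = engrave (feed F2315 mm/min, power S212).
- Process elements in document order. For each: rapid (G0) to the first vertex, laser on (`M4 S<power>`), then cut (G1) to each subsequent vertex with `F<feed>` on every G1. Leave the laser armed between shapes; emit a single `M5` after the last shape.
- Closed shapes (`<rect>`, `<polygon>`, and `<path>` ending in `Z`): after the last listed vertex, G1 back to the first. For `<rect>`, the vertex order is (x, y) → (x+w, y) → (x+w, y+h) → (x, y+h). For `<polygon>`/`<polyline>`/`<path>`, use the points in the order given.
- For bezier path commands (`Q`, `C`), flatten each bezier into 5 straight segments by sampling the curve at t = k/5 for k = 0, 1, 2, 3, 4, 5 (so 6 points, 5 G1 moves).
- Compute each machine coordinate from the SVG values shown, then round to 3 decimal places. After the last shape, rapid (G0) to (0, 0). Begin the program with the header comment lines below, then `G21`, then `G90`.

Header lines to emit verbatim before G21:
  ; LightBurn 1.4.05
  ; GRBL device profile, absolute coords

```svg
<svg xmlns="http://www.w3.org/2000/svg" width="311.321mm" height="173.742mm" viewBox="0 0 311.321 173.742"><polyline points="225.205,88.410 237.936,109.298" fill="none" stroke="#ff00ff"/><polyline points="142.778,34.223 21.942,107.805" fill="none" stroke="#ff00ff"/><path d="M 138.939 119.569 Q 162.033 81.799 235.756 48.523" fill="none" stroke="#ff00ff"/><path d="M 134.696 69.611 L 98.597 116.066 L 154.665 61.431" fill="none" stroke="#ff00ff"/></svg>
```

1 u = 1 mm; y_m = 173.742 − y.

[1] `<polyline>` line segment, #ff00ff→engrave S212 F2315: (225.205,85.332) → (237.936,64.444)

[2] `<polyline>` line segment, #ff00ff→engrave S212 F2315: (142.778,139.519) → (21.942,65.937)

[3] `<path>` quadratic bezier, #ff00ff→engrave S212 F2315: (138.939,54.173) → (150.202,69.101) → (165.515,83.670) → (184.878,97.879) → (208.292,111.729) → (235.756,125.219)

[4] `<path>` open polyline, #ff00ff→engrave S212 F2315: (134.696,104.131) → (98.597,57.676) → (154.665,112.311)

; LightBurn 1.4.05
; GRBL device profile, absolute coords
G21
G90
G0 X225.205 Y85.332
M4 S212
G1 X237.936 Y64.444 F2315
G0 X142.778 Y139.519
M4 S212
G1 X21.942 Y65.937 F2315
G0 X138.939 Y54.173
M4 S212
G1 X150.202 Y69.101 F2315
G1 X165.515 Y83.670 F2315
G1 X184.878 Y97.879 F2315
G1 X208.292 Y111.729 F2315
G1 X235.756 Y125.219 F2315
G0 X134.696 Y104.131
M4 S212
G1 X98.597 Y57.676 F2315
G1 X154.665 Y112.311 F2315
M5
G0 X0.000 Y0.000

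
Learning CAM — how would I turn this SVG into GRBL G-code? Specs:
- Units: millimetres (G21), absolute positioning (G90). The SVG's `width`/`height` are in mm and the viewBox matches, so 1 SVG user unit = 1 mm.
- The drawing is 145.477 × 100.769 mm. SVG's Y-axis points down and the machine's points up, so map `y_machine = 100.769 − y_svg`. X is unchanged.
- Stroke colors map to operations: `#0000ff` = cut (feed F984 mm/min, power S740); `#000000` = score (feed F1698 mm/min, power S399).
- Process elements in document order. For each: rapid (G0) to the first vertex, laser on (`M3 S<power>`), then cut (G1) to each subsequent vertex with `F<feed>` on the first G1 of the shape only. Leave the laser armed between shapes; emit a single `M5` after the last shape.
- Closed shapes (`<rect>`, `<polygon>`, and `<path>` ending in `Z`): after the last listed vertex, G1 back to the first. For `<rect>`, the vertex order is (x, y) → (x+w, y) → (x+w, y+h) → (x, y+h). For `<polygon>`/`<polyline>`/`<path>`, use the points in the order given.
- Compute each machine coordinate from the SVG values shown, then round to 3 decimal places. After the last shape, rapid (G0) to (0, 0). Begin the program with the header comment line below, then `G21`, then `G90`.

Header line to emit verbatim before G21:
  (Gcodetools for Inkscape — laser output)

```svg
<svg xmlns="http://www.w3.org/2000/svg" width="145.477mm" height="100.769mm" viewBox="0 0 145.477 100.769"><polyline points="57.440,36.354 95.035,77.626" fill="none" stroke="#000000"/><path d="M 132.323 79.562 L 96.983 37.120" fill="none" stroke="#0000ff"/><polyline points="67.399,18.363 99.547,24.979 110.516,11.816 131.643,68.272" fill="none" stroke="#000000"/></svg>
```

1 u = 1 mm; y_m = 100.769 − y.

[1] `<polyline>` line segment, #000000→score S399 F1698: (57.440,64.415) → (95.035,23.143)

[2] `<path>` line segment, #0000ff→cut S740 F984: (132.323,21.207) → (96.983,63.649)

[3] `<polyline>` open polyline, #000000→score S399 F1698: (67.399,82.406) → (99.547,75.790) → (110.516,88.953) → (131.643,32.497)

(Gcodetools for Inkscape — laser output)
G21
G90
G0 X57.440 Y64.415
M3 S399
G1 X95.035 Y23.143 F1698
G0 X132.323 Y21.207
M3 S740
G1 X96.983 Y63.649 F984
G0 X67.399 Y82.406
M3 S399
G1 X99.547 Y75.790 F1698
G1 X110.516 Y88.953
G1 X131.643 Y32.497
M5
G0 X0.000 Y0.000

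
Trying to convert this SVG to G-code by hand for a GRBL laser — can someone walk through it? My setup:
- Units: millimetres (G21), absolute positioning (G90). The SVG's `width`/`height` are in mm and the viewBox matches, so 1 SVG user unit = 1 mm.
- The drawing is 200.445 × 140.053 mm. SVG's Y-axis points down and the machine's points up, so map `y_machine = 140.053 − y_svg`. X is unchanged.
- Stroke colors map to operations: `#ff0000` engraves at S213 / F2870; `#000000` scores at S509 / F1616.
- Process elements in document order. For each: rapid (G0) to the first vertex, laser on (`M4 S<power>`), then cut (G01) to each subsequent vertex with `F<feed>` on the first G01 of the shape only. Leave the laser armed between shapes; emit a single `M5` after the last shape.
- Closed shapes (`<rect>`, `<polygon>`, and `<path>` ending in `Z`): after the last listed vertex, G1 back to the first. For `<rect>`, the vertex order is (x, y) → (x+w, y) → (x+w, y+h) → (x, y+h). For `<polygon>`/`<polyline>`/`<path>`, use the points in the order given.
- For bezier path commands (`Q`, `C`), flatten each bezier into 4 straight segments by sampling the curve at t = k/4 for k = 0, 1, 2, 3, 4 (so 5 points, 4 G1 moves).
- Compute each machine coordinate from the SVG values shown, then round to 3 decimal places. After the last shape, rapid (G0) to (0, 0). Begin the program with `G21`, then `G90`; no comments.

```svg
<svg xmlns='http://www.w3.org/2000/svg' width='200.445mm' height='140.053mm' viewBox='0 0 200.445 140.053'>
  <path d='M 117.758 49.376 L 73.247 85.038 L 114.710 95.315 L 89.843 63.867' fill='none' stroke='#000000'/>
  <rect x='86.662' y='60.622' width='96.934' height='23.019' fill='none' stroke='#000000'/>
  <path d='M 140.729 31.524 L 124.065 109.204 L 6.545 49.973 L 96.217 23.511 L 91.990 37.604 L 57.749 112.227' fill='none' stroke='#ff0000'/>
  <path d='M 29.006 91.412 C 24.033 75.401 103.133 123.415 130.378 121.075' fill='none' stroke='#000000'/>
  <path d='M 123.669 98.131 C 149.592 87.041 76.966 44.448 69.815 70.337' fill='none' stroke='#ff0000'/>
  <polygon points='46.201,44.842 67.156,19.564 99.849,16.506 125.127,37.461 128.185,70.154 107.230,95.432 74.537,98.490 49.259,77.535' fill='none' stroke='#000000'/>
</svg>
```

1 u = 1 mm; y_m = 140.053 − y.

[1] `<path>` open polyline, #000000→score S509 F1616: (117.758,90.677) → (73.247,55.015) → (114.710,44.738) → (89.843,76.186)

[2] `<rect>` rectangle, #000000→score S509 F1616: (86.662,79.431) → (183.596,79.431) → (183.596,56.412) → (86.662,56.412) → (86.662,79.431) (closed)

[3] `<path>` open polyline, #ff0000→engrave S213 F2870: (140.729,108.529) → (124.065,30.849) → (6.545,90.080) → (96.217,116.542) → (91.990,102.449) → (57.749,27.826)

[4] `<path>` cubic bezier, #000000→score S509 F1616: (29.006,48.641) → (38.916,50.432) → (67.610,38.936) → (102.345,24.877) → (130.378,18.978)

[5] `<path>` cubic bezier, #ff0000→engrave S213 F2870: (123.669,41.922) → (127.196,54.584) → (109.145,69.686) → (84.892,77.855) → (69.815,69.716)

[6] `<polygon>` regular polygon, #000000→score S509 F1616: (46.201,95.211) → (67.156,120.489) → (99.849,123.547) → (125.127,102.592) → (128.185,69.899) → (107.230,44.621) → (74.537,41.563) → (49.259,62.518) → (46.201,95.211) (closed)

G21
G90
G0 X117.758 Y90.677
M4 S509
G01 X73.247 Y55.015 F1616
G01 X114.710 Y44.738
G01 X89.843 Y76.186
G0 X86.662 Y79.431
M4 S509
G01 X183.596 Y79.431 F1616
G01 X183.596 Y56.412
G01 X86.662 Y56.412
G01 X86.662 Y79.431
G0 X140.729 Y108.529
M4 S213
G01 X124.065 Y30.849 F2870
G01 X6.545 Y90.080
G01 X96.217 Y116.542
G01 X91.990 Y102.449
G01 X57.749 Y27.826
G0 X29.006 Y48.641
M4 S509
G01 X38.916 Y50.432 F1616
G01 X67.610 Y38.936
G01 X102.345 Y24.877
G01 X130.378 Y18.978
G0 X123.669 Y41.922
M4 S213
G01 X127.196 Y54.584 F2870
G01 X109.145 Y69.686
G01 X84.892 Y77.855
G01 X69.815 Y69.716
G0 X46.201 Y95.211
M4 S509
G01 X67.156 Y120.489 F1616
G01 X99.849 Y123.547
G01 X125.127 Y102.592
G01 X128.185 Y69.899
G01 X107.230 Y44.621
G01 X74.537 Y41.563
G01 X49.259 Y62.518
G01 X46.201 Y95.211
M5
G0 X0.000 Y0.000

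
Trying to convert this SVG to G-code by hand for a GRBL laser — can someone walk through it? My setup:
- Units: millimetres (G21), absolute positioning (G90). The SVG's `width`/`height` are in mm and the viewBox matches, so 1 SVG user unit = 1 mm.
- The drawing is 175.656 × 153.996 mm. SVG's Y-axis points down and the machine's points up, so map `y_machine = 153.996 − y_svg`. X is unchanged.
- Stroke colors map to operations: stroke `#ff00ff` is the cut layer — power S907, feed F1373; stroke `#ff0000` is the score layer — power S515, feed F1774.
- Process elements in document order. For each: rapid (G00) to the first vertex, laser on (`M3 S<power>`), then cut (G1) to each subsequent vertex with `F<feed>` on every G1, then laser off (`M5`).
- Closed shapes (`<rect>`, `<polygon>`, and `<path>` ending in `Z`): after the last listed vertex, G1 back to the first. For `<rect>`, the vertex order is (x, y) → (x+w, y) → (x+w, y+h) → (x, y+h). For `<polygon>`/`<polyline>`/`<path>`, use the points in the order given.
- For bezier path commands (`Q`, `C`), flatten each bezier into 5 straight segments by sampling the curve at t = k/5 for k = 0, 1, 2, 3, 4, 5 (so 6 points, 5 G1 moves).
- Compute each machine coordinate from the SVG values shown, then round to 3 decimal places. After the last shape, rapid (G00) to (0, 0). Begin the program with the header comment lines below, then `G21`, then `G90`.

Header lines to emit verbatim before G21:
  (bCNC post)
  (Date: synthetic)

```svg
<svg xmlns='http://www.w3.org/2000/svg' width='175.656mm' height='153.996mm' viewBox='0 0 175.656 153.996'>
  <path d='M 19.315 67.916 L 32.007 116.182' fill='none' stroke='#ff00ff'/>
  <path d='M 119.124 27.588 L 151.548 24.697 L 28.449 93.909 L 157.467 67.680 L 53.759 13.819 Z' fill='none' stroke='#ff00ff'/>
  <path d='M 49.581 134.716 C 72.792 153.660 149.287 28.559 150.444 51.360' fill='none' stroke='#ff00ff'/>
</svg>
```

Since the viewBox matches the mm dimensions, user units are millimetres directly. The only transform is the Y-flip y_m = 153.996 − y_svg.

Shape 1 is a line segment drawn with `<path>`. Its stroke #ff00ff means cut at S907, F1373. After flipping Y the toolpath is (19.315,86.080) → (32.007,37.814).

Shape 2 is a closed polygon drawn with `<path>`. Its stroke #ff00ff means cut at S907, F1373. After flipping Y the toolpath is (119.124,126.408) → (151.548,129.299) → (28.449,60.087) → (157.467,86.316) → (53.759,140.177) → (119.124,126.408), returning to the start.

Shape 3 is a cubic bezier drawn with `<path>`. Its stroke #ff00ff means cut at S907, F1373. After flipping Y the toolpath is (49.581,19.280) → (68.873,22.863) → (94.779,47.004) → (121.125,77.689) → (141.738,100.904) → (150.444,102.636).

(bCNC post)
(Date: synthetic)
G21
G90
G00 X19.315 Y86.080
M3 S907
G1 X32.007 Y37.814 F1373
M5
G00 X119.124 Y126.408
M3 S907
G1 X151.548 Y129.299 F1373
G1 X28.449 Y60.087 F1373
G1 X157.467 Y86.316 F1373
G1 X53.759 Y140.177 F1373
G1 X119.124 Y126.408 F1373
M5
G00 X49.581 Y19.280
M3 S907
G1 X68.873 Y22.863 F1373
G1 X94.779 Y47.004 F1373
G1 X121.125 Y77.689 F1373
G1 X141.738 Y100.904 F1373
G1 X150.444 Y102.636 F1373
M5
G00 X0.000 Y0.000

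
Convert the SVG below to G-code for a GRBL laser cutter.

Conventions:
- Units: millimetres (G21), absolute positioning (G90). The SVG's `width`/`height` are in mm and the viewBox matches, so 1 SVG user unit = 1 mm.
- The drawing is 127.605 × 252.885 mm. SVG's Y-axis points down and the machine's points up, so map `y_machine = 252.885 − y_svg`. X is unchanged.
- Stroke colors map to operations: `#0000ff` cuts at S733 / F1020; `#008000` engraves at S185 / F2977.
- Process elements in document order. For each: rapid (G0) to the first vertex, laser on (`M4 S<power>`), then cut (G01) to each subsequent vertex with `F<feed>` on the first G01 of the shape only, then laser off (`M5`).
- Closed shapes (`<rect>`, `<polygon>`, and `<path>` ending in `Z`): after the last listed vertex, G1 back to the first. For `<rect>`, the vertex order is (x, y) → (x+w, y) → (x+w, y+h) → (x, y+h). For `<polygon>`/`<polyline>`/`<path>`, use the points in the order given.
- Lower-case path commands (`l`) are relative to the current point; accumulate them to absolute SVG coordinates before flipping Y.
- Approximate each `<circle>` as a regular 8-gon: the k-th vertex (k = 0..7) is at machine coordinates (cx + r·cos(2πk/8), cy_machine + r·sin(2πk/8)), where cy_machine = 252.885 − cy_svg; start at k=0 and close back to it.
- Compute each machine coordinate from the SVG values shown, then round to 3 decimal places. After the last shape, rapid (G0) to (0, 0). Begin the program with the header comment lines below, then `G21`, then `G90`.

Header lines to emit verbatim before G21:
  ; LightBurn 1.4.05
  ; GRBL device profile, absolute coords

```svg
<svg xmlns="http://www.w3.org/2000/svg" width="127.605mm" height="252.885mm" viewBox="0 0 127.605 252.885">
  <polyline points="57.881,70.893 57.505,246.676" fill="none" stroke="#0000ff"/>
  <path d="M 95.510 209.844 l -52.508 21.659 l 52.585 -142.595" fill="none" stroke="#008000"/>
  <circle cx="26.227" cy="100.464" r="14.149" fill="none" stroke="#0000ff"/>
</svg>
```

; LightBurn 1.4.05
; GRBL device profile, absolute coords
G21
G90
G0 X57.881 Y181.992
M4 S733
G01 X57.505 Y6.209 F1020
M5
G0 X95.510 Y43.041
M4 S185
G01 X43.002 Y21.382 F2977
G01 X95.587 Y163.977
M5
G0 X40.376 Y152.421
M4 S733
G01 X36.232 Y162.426 F1020
G01 X26.227 Y166.570
G01 X16.222 Y162.426
G01 X12.078 Y152.421
G01 X16.222 Y142.416
G01 X26.227 Y138.272
G01 X36.232 Y142.416
G01 X40.376 Y152.421
M5
G0 X0.000 Y0.000

Since the viewBox matches the mm dimensions, user units are millimetres directly. The only transform is the Y-flip y_m = 252.885 − y_svg.

Shape 1 is a line segment drawn with `<polyline>`. Its stroke #0000ff means cut at S733, F1020. After flipping Y the toolpath is (57.881,181.992) → (57.505,6.209).

Shape 2 is a open polyline drawn with `<path>`. Its stroke #008000 means engrave at S185, F2977. After flipping Y the toolpath is (95.510,43.041) → (43.002,21.382) → (95.587,163.977).

Shape 3 is a circle drawn with `<circle>`. Its stroke #0000ff means cut at S733, F1020. After flipping Y the toolpath is (40.376,152.421) → (36.232,162.426) → (26.227,166.570) → (16.222,162.426) → (12.078,152.421) → (16.222,142.416) → (26.227,138.272) → (36.232,142.416) → (40.376,152.421), returning to the start.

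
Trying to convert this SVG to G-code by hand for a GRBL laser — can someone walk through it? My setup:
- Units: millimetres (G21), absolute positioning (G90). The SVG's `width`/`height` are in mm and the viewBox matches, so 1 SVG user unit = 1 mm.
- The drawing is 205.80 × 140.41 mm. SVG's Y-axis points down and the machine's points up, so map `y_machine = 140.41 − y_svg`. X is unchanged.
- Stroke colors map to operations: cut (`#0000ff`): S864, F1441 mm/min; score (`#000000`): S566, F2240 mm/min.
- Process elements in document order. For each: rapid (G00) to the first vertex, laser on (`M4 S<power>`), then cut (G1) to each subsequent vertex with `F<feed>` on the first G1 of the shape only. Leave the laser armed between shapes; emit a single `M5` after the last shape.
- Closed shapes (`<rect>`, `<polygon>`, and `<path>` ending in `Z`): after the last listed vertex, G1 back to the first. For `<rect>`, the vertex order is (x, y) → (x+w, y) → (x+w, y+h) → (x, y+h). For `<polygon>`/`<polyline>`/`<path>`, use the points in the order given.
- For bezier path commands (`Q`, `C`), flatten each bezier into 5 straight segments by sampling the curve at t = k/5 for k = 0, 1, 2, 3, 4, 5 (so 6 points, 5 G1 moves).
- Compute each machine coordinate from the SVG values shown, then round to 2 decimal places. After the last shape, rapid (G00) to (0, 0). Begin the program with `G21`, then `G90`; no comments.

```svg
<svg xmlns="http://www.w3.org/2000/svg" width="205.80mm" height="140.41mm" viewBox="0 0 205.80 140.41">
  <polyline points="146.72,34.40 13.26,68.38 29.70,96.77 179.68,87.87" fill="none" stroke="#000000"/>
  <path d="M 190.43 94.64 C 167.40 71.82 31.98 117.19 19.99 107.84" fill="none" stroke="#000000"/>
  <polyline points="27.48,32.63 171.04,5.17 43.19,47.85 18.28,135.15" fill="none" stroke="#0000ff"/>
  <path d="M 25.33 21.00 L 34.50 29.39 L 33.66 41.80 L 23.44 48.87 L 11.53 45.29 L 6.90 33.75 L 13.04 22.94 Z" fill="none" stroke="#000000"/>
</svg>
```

G21
G90
G00 X146.72 Y106.01
M4 S566
G1 X13.26 Y72.03 F2240
G1 X29.70 Y43.64
G1 X179.68 Y52.54
G00 X190.43 Y45.77
M4 S566
G1 X165.01 Y52.26 F2240
G1 X123.94 Y48.29
G1 X78.53 Y39.75
G1 X40.11 Y32.54
G1 X19.99 Y32.57
G00 X27.48 Y107.78
M4 S864
G1 X171.04 Y135.24 F1441
G1 X43.19 Y92.56
G1 X18.28 Y5.26
G00 X25.33 Y119.41
M4 S566
G1 X34.50 Y111.02 F2240
G1 X33.66 Y98.61
G1 X23.44 Y91.54
G1 X11.53 Y95.12
G1 X6.90 Y106.66
G1 X13.04 Y117.47
G1 X25.33 Y119.41
M5
G00 X0.00 Y0.00

viewBox `0 0 205.80 140.41` with mm width/height → 1 unit = 1 mm. Flip: y_m = 140.41 − y_svg.

**Shape 1** — `<polyline>` open polyline, stroke `#000000` → score (S566, F2240). Machine vertices: (146.72,106.01) → (13.26,72.03) → (29.70,43.64) → (179.68,52.54). Open path.

**Shape 2** — `<path>` cubic bezier, stroke `#000000` → score (S566, F2240). Control points (SVG): P0=(190.43,94.64), P1=(167.40,71.82), P2=(31.98,117.19), P3=(19.99,107.84); sampled at t=k/5. Machine vertices: (190.43,45.77) → (165.01,52.26) → (123.94,48.29) → (78.53,39.75) → (40.11,32.54) → (19.99,32.57). Open path.

**Shape 3** — `<polyline>` open polyline, stroke `#0000ff` → cut (S864, F1441). Machine vertices: (27.48,107.78) → (171.04,135.24) → (43.19,92.56) → (18.28,5.26). Open path.

**Shape 4** — `<path>` regular polygon, stroke `#000000` → score (S566, F2240). Machine vertices: (25.33,119.41) → (34.50,111.02) → (33.66,98.61) → (23.44,91.54) → (11.53,95.12) → (6.90,106.66) → (13.04,117.47) → (25.33,119.41). Closed: final G1 returns to the first vertex.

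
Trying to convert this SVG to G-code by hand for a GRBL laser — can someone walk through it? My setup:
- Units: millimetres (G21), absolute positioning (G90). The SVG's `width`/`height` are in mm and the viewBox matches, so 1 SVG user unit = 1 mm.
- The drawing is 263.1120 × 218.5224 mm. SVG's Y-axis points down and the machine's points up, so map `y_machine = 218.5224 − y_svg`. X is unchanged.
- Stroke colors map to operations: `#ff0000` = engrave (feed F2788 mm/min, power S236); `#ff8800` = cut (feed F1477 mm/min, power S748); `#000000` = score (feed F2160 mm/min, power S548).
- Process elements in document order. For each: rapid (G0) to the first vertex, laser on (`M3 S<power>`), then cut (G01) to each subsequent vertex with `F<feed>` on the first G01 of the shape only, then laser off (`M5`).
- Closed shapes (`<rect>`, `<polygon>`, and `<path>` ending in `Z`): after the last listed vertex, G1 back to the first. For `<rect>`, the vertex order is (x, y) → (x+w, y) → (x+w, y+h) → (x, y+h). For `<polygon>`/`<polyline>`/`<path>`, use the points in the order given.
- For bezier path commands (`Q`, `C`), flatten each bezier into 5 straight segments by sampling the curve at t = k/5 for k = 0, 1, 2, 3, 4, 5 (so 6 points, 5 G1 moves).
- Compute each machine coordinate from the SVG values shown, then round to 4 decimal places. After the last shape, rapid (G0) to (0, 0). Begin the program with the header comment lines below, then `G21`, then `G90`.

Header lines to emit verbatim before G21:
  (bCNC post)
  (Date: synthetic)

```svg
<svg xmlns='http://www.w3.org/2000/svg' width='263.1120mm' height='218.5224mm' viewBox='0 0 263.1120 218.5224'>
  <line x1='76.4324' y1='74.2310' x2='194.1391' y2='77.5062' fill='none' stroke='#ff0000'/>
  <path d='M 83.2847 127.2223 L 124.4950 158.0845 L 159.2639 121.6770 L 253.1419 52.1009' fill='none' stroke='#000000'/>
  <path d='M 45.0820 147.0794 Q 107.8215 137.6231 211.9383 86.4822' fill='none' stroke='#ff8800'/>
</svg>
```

Since the viewBox matches the mm dimensions, user units are millimetres directly. The only transform is the Y-flip y_m = 218.5224 − y_svg.

Shape 1 is a line segment drawn with `<line>`. Its stroke #ff0000 means engrave at S236, F2788. After flipping Y the toolpath is (76.4324,144.2914) → (194.1391,141.0162).

Shape 2 is a open polyline drawn with `<path>`. Its stroke #000000 means score at S548, F2160. After flipping Y the toolpath is (83.2847,91.3001) → (124.4950,60.4379) → (159.2639,96.8454) → (253.1419,166.4215).

Shape 3 is a quadratic bezier drawn with `<path>`. Its stroke #ff8800 means cut at S748, F1477. After flipping Y the toolpath is (45.0820,71.4430) → (71.8329,76.8929) → (101.8940,85.6776) → (135.2652,97.7970) → (171.9467,113.2512) → (211.9383,132.0402).

(bCNC post)
(Date: synthetic)
G21
G90
G0 X76.4324 Y144.2914
M3 S236
G01 X194.1391 Y141.0162 F2788
M5
G0 X83.2847 Y91.3001
M3 S548
G01 X124.4950 Y60.4379 F2160
G01 X159.2639 Y96.8454
G01 X253.1419 Y166.4215
M5
G0 X45.0820 Y71.4430
M3 S748
G01 X71.8329 Y76.8929 F1477
G01 X101.8940 Y85.6776
G01 X135.2652 Y97.7970
G01 X171.9467 Y113.2512
G01 X211.9383 Y132.0402
M5
G0 X0.0000 Y0.0000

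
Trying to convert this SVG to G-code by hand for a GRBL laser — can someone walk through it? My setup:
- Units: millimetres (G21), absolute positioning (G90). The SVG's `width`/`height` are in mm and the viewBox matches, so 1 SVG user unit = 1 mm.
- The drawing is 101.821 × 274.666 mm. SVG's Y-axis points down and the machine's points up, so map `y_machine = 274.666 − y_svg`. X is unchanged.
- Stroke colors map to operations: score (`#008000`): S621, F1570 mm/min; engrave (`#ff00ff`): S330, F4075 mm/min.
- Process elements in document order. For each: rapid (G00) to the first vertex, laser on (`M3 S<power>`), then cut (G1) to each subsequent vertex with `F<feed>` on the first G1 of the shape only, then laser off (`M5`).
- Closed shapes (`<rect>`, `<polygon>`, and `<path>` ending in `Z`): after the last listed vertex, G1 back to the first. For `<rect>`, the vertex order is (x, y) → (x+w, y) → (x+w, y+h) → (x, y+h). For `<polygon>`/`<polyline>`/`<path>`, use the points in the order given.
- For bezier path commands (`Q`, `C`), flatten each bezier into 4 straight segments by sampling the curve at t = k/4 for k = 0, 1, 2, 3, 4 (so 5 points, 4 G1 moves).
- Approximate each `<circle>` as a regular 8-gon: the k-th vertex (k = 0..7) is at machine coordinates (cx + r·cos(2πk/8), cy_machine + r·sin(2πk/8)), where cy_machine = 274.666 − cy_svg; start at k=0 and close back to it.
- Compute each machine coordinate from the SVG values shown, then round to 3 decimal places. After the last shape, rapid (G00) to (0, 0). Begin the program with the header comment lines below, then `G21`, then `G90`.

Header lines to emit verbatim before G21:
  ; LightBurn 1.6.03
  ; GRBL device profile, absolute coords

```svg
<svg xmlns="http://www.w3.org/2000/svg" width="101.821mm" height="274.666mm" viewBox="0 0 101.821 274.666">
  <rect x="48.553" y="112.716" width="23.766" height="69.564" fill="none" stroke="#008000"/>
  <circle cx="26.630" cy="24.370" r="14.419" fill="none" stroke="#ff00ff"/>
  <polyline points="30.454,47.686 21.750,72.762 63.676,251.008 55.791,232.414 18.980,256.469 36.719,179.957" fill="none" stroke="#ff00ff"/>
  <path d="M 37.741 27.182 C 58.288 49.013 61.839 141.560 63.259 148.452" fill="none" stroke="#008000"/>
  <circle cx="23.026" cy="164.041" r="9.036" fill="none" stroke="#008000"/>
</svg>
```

viewBox `0 0 101.821 274.666` with mm width/height → 1 unit = 1 mm. Flip: y_m = 274.666 − y_svg.

**Shape 1** — `<rect>` rectangle, stroke `#008000` → score (S621, F1570). Machine vertices: (48.553,161.950) → (72.319,161.950) → (72.319,92.386) → (48.553,92.386) → (48.553,161.950). Closed: final G1 returns to the first vertex.

**Shape 2** — `<circle>` circle, stroke `#ff00ff` → engrave (S330, F4075). Machine vertices: (41.049,250.296) → (36.826,260.492) → (26.630,264.715) → (16.434,260.492) → (12.211,250.296) → (16.434,240.100) → (26.630,235.877) → (36.826,240.100) → (41.049,250.296). Closed: final G1 returns to the first vertex.

**Shape 3** — `<polyline>` open polyline, stroke `#ff00ff` → engrave (S330, F4075). Machine vertices: (30.454,226.980) → (21.750,201.904) → (63.676,23.658) → (55.791,42.252) → (18.980,18.197) → (36.719,94.709). Open path.

**Shape 4** — `<path>` cubic bezier, stroke `#008000` → score (S621, F1570). Control points (SVG): P0=(37.741,27.182), P1=(58.288,49.013), P2=(61.839,141.560), P3=(63.259,148.452); sampled at t=k/4. Machine vertices: (37.741,247.484) → (50.197,220.295) → (57.673,181.247) → (61.562,145.000) → (63.259,126.214). Open path.

**Shape 5** — `<circle>` circle, stroke `#008000` → score (S621, F1570). Machine vertices: (32.062,110.625) → (29.415,117.014) → (23.026,119.661) → (16.637,117.014) → (13.990,110.625) → (16.637,104.236) → (23.026,101.589) → (29.415,104.236) → (32.062,110.625). Closed: final G1 returns to the first vertex.

; LightBurn 1.6.03
; GRBL device profile, absolute coords
G21
G90
G00 X48.553 Y161.950
M3 S621
G1 X72.319 Y161.950 F1570
G1 X72.319 Y92.386
G1 X48.553 Y92.386
G1 X48.553 Y161.950
M5
G00 X41.049 Y250.296
M3 S330
G1 X36.826 Y260.492 F4075
G1 X26.630 Y264.715
G1 X16.434 Y260.492
G1 X12.211 Y250.296
G1 X16.434 Y240.100
G1 X26.630 Y235.877
G1 X36.826 Y240.100
G1 X41.049 Y250.296
M5
G00 X30.454 Y226.980
M3 S330
G1 X21.750 Y201.904 F4075
G1 X63.676 Y23.658
G1 X55.791 Y42.252
G1 X18.980 Y18.197
G1 X36.719 Y94.709
M5
G00 X37.741 Y247.484
M3 S621
G1 X50.197 Y220.295 F1570
G1 X57.673 Y181.247
G1 X61.562 Y145.000
G1 X63.259 Y126.214
M5
G00 X32.062 Y110.625
M3 S621
G1 X29.415 Y117.014 F1570
G1 X23.026 Y119.661
G1 X16.637 Y117.014
G1 X13.990 Y110.625
G1 X16.637 Y104.236
G1 X23.026 Y101.589
G1 X29.415 Y104.236
G1 X32.062 Y110.625
M5
G00 X0.000 Y0.000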